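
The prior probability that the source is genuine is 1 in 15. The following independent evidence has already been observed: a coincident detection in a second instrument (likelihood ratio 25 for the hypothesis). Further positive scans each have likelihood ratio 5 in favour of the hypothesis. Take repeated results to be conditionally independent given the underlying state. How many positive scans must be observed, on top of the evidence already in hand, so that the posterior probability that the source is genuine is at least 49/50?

3

Prior odds = (1/15)/(14/15) = 1/14.
Bayes factor of the evidence already in hand = 25.
Odds after that evidence = (1/14) × 25 = 25/14.
Target odds = 0.98/0.02 = 49.
Need 5ⁿ ≥ 49 ÷ (25/14) = 27.44.
5² = 25 falls short of 27.44 but 5³ = 125 reaches it, so n = 3.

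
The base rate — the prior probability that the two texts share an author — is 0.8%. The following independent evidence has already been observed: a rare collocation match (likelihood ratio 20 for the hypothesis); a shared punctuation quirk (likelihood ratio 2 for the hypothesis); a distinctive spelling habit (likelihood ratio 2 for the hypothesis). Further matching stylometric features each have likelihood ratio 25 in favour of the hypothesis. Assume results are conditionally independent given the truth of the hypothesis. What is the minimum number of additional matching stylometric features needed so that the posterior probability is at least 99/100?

Prior odds = 0.008/0.992 = 1/124.
Combined Bayes factor of the evidence already in hand = 20 × 2 × 2 = 80.
Odds after that evidence = (1/124) × 80 = 20/31.
Target odds = 0.99/0.01 = 99.
Need 25ⁿ ≥ 99 ÷ (20/31) = 153.45.
25¹ = 25 falls short of 153.45 but 25² = 625 reaches it, so n = 2.

2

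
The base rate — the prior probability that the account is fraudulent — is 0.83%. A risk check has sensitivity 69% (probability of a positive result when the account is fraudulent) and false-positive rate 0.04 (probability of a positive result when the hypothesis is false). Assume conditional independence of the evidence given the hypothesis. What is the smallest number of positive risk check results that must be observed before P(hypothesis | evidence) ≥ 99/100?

4

Prior odds = 0.0083/0.9917 = 83/9917.
Likelihood ratio of a positive result = 0.69/0.04 = 17.25.
Target posterior odds = 0.99/0.01 = 99.
Require 17.25ⁿ ≥ 99 ÷ (83/9917) = 981783/83.
17.25³ = 5132.953125 falls short of 981783/83 but 17.25⁴ = 22667121/256 reaches it, so n = 4.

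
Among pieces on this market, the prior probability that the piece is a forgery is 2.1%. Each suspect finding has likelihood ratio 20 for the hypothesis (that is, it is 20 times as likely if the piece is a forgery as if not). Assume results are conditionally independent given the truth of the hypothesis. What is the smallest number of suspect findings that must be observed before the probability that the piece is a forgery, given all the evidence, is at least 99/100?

Prior odds = 0.021/0.979 = 21/979.
Likelihood ratio per suspect finding = 20.
Target odds: 0.99 ÷ 0.01 = 99.
Require 20ⁿ ≥ 99 ÷ (21/979) = 32307/7.
20² = 400 falls short of 32307/7 but 20³ = 8000 reaches it, so n = 3.

3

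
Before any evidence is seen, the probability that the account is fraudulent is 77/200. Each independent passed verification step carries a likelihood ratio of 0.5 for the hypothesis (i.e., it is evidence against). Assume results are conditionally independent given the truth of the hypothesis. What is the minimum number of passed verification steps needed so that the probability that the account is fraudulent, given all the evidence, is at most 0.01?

Prior odds: 0.385 ÷ 0.615 = 77/123.
Likelihood ratio per passed verification step = 0.5.
Target posterior odds = 0.01/0.99 = 1/99.
Require 0.5ⁿ ≤ 1/99 ÷ (77/123) = 41/2541.
0.5⁵ = 0.03125 is still above 41/2541 but 0.5⁶ = 0.015625 is at or below it, so n = 6.

6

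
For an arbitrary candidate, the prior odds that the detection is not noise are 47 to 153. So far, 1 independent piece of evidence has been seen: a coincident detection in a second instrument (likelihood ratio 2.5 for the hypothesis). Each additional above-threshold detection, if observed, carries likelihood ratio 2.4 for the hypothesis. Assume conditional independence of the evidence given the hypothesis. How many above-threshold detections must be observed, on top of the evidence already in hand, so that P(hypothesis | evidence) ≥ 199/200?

7

Prior odds = 47/153.
Bayes factor of the evidence already in hand = 2.5.
Odds after that evidence = (47/153) × 2.5 = 235/306.
Target odds = 0.995/0.005 = 199.
Need 2.4ⁿ ≥ 199 ÷ (235/306) = 60894/235.
2.4⁶ = 2985984/15625 falls short of 60894/235 but 2.4⁷ = 35831808/78125 reaches it, so n = 7.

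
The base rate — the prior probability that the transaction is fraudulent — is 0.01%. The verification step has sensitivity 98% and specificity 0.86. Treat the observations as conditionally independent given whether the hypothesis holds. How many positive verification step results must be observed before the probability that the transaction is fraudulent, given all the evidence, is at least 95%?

7

Prior odds = 0.0001/0.9999 = 1/9999.
False-positive rate = 1 − 0.86 = 0.14; likelihood ratio of a positive = 0.98/0.14 = 7.
Target odds: 0.95 ÷ 0.05 = 19.
Require 7ⁿ ≥ 19 ÷ (1/9999) = 189981.
7⁶ = 117649 falls short of 189981 but 7⁷ = 823543 reaches it, so n = 7.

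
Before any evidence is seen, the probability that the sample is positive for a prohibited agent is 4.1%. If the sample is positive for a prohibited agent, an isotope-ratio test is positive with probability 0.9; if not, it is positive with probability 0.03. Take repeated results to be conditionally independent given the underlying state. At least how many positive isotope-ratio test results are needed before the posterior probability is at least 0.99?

Prior odds: 0.041 ÷ 0.959 = 41/959.
Likelihood ratio of a positive = 0.9/0.03 = 30.
Target odds: 0.99 ÷ 0.01 = 99.
Require 30ⁿ ≥ 99 ÷ (41/959) = 94941/41.
30² = 900 falls short of 94941/41 but 30³ = 27000 reaches it, so n = 3.

3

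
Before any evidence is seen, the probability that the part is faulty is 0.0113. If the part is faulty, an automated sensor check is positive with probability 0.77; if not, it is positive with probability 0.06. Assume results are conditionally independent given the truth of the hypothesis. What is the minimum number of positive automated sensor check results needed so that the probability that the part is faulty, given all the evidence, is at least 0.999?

Prior odds = 0.0113/0.9887 = 113/9887.
Likelihood ratio of a positive = 0.77/0.06 = 77/6.
Target odds: 0.999 ÷ 0.001 = 999.
Need (113/9887) × (77/6)ⁿ ≥ 999, i.e. (77/6)ⁿ ≥ 9877113/113.
(77/6)⁴ = 35153041/1296 falls short of 9877113/113 but (77/6)⁵ ≈348095 reaches it, so n = 5.

5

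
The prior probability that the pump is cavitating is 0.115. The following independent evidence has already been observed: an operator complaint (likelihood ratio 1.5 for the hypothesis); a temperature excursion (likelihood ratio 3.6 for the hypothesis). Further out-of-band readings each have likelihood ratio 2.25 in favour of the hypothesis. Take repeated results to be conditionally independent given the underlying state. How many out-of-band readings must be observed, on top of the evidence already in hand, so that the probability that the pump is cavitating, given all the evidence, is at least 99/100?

7

Prior odds = 0.115/0.885 = 23/177.
Combined Bayes factor of the evidence already in hand = 1.5 × 3.6 = 5.4.
Odds after that evidence = (23/177) × 5.4 = 207/295.
Target odds = 0.99/0.01 = 99.
Need 2.25ⁿ ≥ 99 ÷ (207/295) = 3245/23.
2.25⁶ = 531441/4096 falls short of 3245/23 but 2.25⁷ = 4782969/16384 reaches it, so n = 7.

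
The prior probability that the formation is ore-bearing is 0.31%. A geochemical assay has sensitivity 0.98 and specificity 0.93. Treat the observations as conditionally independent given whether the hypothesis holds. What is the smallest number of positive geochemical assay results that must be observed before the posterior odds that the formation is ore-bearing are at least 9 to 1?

Prior odds = 0.0031/0.9969 = 31/9969.
False-positive rate = 1 − 0.93 = 0.07; likelihood ratio of a positive = 0.98/0.07 = 14.
Target odds = 9.
Require 14ⁿ ≥ 9 ÷ (31/9969) = 89721/31.
14³ = 2744 falls short of 89721/31 but 14⁴ = 38416 reaches it, so n = 4.

4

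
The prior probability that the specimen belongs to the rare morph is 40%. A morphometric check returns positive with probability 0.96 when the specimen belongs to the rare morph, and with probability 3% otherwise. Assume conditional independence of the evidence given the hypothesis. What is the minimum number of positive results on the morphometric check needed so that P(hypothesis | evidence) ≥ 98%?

Prior odds = 0.4/0.6 = 2/3.
Likelihood ratio of a positive result = 0.96/0.03 = 32.
Target posterior odds = 0.98/0.02 = 49.
Require 32ⁿ ≥ 49 ÷ (2/3) = 73.5.
32¹ = 32 falls short of 73.5 but 32² = 1024 reaches it, so n = 2.

2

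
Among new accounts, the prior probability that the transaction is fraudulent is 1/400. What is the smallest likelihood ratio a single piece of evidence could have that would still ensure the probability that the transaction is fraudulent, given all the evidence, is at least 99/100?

39501

Prior odds = 0.0025/0.9975 = 1/399.
Target odds = 0.99/0.01 = 99.
Required Bayes factor = 99 ÷ (1/399) = 39501.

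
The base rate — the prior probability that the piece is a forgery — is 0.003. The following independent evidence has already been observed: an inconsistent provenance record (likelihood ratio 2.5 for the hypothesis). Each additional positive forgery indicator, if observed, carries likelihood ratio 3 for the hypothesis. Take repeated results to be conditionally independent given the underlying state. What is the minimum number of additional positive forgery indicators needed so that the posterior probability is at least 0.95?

Prior odds = 0.003/0.997 = 3/997.
Bayes factor of the evidence already in hand = 2.5.
Odds after that evidence = (3/997) × 2.5 = 15/1994.
Target odds = 0.95/0.05 = 19.
Need 3ⁿ ≥ 19 ÷ (15/1994) = 37886/15.
3⁷ = 2187 falls short of 37886/15 but 3⁸ = 6561 reaches it, so n = 8.

8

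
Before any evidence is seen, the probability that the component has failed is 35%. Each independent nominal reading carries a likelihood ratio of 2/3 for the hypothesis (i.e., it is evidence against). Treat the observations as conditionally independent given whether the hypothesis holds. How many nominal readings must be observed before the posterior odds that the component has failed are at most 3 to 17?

Prior odds: 0.35 ÷ 0.65 = 7/13.
Likelihood ratio per nominal reading = 2/3.
Target odds = 3/17.
Require (2/3)ⁿ ≤ 3/17 ÷ (7/13) = 39/119.
(2/3)² = 4/9 is still above 39/119 but (2/3)³ = 8/27 is at or below it, so n = 3.

3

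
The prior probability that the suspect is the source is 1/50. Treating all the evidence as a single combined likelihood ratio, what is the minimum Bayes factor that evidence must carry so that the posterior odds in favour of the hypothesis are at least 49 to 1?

Prior odds = 0.02/0.98 = 1/49.
Target odds = 49.
Required Bayes factor = 49 ÷ (1/49) = 2401.

2401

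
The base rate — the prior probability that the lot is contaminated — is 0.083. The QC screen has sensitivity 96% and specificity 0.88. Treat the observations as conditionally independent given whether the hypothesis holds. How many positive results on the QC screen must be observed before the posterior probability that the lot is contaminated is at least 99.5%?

Prior odds: 0.083 ÷ 0.917 = 83/917.
False-positive rate = 1 − 0.88 = 0.12; likelihood ratio of a positive = 0.96/0.12 = 8.
Target odds: 0.995 ÷ 0.005 = 199.
Need (83/917) × 8ⁿ ≥ 199, i.e. 8ⁿ ≥ 182483/83.
8³ = 512 falls short of 182483/83 but 8⁴ = 4096 reaches it, so n = 4.

4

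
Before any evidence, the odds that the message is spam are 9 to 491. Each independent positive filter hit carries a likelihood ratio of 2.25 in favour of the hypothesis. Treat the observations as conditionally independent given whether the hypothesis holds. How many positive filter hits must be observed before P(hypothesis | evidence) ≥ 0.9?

Prior odds = 9/491.
Likelihood ratio per positive filter hit = 2.25.
Target odds: 0.9 ÷ 0.1 = 9.
Require 2.25ⁿ ≥ 9 ÷ (9/491) = 491.
2.25⁷ = 4782969/16384 falls short of 491 but 2.25⁸ = 43046721/65536 reaches it, so n = 8.

8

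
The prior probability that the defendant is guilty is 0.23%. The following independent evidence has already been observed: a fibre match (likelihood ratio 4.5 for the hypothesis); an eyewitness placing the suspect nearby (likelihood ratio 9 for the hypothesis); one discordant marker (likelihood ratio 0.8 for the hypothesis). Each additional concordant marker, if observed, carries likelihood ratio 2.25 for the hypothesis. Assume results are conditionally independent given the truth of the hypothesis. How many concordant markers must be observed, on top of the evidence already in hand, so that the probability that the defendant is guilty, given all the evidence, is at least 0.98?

Prior odds = 0.0023/0.9977 = 23/9977.
Combined Bayes factor of the evidence already in hand = 4.5 × 9 × 0.8 = 32.4.
Odds after that evidence = (23/9977) × 32.4 = 3726/49885.
Target odds = 0.98/0.02 = 49.
Need 2.25ⁿ ≥ 49 ÷ (3726/49885) = 2444365/3726.
2.25⁷ = 4782969/16384 falls short of 2444365/3726 but 2.25⁸ = 43046721/65536 reaches it, so n = 8.

8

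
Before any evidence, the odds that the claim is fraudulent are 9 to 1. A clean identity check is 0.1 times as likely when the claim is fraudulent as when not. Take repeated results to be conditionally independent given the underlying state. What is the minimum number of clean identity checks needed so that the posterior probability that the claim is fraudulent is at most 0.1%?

4

Prior odds = 9.
Likelihood ratio per clean identity check = 0.1.
Target odds: 0.001 ÷ 0.999 = 1/999.
Need 9 × 0.1ⁿ ≤ 1/999, i.e. 0.1ⁿ ≤ 1/8991.
0.1³ = 0.001 is still above 1/8991 but 0.1⁴ = 0.0001 is at or below it, so n = 4.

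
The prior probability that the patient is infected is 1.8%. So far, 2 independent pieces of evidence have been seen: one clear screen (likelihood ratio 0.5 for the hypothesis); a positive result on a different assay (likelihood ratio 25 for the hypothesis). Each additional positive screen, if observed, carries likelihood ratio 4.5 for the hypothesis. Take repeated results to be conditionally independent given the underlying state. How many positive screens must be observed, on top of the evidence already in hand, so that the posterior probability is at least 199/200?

5

Prior odds = 0.018/0.982 = 9/491.
Combined Bayes factor of the evidence already in hand = 0.5 × 25 = 12.5.
Odds after that evidence = (9/491) × 12.5 = 225/982.
Target odds = 0.995/0.005 = 199.
Need 4.5ⁿ ≥ 199 ÷ (225/982) = 195418/225.
4.5⁴ = 410.0625 falls short of 195418/225 but 4.5⁵ = 1845.28125 reaches it, so n = 5.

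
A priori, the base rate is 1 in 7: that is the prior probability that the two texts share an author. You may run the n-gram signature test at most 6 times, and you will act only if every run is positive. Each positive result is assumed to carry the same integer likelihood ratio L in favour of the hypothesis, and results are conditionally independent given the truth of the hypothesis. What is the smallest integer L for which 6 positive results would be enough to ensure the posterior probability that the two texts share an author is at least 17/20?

2

Prior odds = (1/7)/(6/7) = 1/6.
Target odds = 0.85/0.15 = 17/3.
Need L⁶ ≥ 17/3 ÷ (1/6) = 34.
1⁶ = 1 < 34 ≤ 64 = 2⁶, so L = 2.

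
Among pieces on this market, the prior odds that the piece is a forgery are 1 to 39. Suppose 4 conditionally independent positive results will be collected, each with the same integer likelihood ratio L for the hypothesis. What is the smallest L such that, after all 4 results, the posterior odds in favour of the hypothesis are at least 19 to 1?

Prior odds = 1/39.
Target odds = 19.
Need L⁴ ≥ 19 ÷ (1/39) = 741.
5⁴ = 625 < 741 ≤ 1296 = 6⁴, so L = 6.

6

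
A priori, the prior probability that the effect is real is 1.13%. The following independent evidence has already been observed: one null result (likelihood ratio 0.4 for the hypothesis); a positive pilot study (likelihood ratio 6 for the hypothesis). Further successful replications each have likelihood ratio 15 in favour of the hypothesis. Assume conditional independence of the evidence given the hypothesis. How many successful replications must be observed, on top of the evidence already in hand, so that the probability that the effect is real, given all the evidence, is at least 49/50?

Prior odds = 0.0113/0.9887 = 113/9887.
Combined Bayes factor of the evidence already in hand = 0.4 × 6 = 2.4.
Odds after that evidence = (113/9887) × 2.4 = 1356/49435.
Target odds = 0.98/0.02 = 49.
Need 15ⁿ ≥ 49 ÷ (1356/49435) = 2422315/1356.
15² = 225 falls short of 2422315/1356 but 15³ = 3375 reaches it, so n = 3.

3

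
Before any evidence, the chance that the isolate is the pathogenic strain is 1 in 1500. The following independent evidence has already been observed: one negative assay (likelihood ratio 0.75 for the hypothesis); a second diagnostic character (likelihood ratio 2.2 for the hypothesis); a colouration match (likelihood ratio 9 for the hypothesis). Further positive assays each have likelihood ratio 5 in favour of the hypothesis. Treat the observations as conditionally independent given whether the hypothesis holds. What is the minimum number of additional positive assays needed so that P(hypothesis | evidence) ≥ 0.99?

Prior odds = (1/1500)/(1499/1500) = 1/1499.
Combined Bayes factor of the evidence already in hand = 0.75 × 2.2 × 9 = 14.85.
Odds after that evidence = (1/1499) × 14.85 = 297/29980.
Target odds = 0.99/0.01 = 99.
Need 5ⁿ ≥ 99 ÷ (297/29980) = 29980/3.
5⁵ = 3125 falls short of 29980/3 but 5⁶ = 15625 reaches it, so n = 6.

6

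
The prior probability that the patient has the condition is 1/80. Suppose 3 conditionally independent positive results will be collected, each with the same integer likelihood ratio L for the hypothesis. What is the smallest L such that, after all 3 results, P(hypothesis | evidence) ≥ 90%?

9

Prior odds = 0.0125/0.9875 = 1/79.
Target odds = 0.9/0.1 = 9.
Need L³ ≥ 9 ÷ (1/79) = 711.
8³ = 512 < 711 ≤ 729 = 9³, so L = 9.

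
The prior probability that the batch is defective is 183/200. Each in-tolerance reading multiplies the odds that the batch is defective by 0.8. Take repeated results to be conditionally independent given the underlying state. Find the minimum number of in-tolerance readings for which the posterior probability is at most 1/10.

Prior odds = 0.915/0.085 = 183/17.
Likelihood ratio per in-tolerance reading = 0.8.
Target posterior odds = 0.1/0.9 = 1/9.
Require 0.8ⁿ ≤ 1/9 ÷ (183/17) = 17/1647.
0.8²⁰ ≈0.0115292 is still above 17/1647 but 0.8²¹ ≈0.00922337 is at or below it, so n = 21.

21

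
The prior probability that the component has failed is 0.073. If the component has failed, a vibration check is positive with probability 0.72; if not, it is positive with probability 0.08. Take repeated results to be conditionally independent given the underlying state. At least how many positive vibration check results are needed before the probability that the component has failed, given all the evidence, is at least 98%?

Prior odds: 0.073 ÷ 0.927 = 73/927.
Likelihood ratio of a positive = 0.72/0.08 = 9.
Target odds: 0.98 ÷ 0.02 = 49.
Need (73/927) × 9ⁿ ≥ 49, i.e. 9ⁿ ≥ 45423/73.
9² = 81 falls short of 45423/73 but 9³ = 729 reaches it, so n = 3.

3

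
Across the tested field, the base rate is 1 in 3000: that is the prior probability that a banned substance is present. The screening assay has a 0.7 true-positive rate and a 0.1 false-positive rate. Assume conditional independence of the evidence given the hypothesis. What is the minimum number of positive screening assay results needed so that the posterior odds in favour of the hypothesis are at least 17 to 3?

Prior odds: (1/3000) ÷ (2999/3000) = 1/2999.
Likelihood ratio of a positive result = 0.7/0.1 = 7.
Target odds = 17/3.
Need (1/2999) × 7ⁿ ≥ 17/3, i.e. 7ⁿ ≥ 50983/3.
7⁵ = 16807 falls short of 50983/3 but 7⁶ = 117649 reaches it, so n = 6.

6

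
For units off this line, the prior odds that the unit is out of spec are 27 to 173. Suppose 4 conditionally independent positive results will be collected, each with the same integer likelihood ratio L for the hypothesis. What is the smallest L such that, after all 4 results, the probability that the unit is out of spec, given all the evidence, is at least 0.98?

5

Prior odds = 27/173.
Target odds = 0.98/0.02 = 49.
Need L⁴ ≥ 49 ÷ (27/173) = 8477/27.
4⁴ = 256 < 8477/27 ≤ 625 = 5⁴, so L = 5.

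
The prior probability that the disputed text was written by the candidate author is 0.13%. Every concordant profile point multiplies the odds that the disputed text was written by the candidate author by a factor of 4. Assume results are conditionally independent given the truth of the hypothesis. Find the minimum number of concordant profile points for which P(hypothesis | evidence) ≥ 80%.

Prior odds = 0.0013/0.9987 = 13/9987.
Likelihood ratio per concordant profile point = 4.
Target posterior odds = 0.8/0.2 = 4.
Require 4ⁿ ≥ 4 ÷ (13/9987) = 39948/13.
4⁵ = 1024 falls short of 39948/13 but 4⁶ = 4096 reaches it, so n = 6.

6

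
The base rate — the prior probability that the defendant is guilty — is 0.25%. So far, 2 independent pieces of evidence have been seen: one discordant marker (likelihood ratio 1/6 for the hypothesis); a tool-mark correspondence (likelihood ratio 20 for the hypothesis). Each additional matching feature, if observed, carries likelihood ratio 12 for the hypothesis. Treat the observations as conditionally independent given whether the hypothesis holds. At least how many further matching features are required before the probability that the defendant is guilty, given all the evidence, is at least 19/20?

4

Prior odds = 0.0025/0.9975 = 1/399.
Combined Bayes factor of the evidence already in hand = (1/6) × 20 = 10/3.
Odds after that evidence = (1/399) × 10/3 = 10/1197.
Target odds = 0.95/0.05 = 19.
Need 12ⁿ ≥ 19 ÷ (10/1197) = 2274.3.
12³ = 1728 falls short of 2274.3 but 12⁴ = 20736 reaches it, so n = 4.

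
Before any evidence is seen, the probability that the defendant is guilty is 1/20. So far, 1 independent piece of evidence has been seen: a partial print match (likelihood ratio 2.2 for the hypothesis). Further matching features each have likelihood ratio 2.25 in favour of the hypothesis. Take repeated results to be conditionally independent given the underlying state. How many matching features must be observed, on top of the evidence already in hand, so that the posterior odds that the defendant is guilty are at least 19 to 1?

7

Prior odds = 0.05/0.95 = 1/19.
Bayes factor of the evidence already in hand = 2.2.
Odds after that evidence = (1/19) × 2.2 = 11/95.
Target odds = 19.
Need 2.25ⁿ ≥ 19 ÷ (11/95) = 1805/11.
2.25⁶ = 531441/4096 falls short of 1805/11 but 2.25⁷ = 4782969/16384 reaches it, so n = 7.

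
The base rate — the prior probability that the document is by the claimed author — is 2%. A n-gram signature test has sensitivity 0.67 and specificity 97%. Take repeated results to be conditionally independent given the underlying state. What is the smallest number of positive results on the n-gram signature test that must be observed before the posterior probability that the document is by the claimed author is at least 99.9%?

4

Prior odds: 0.02 ÷ 0.98 = 1/49.
False-positive rate = 1 − 0.97 = 0.03; likelihood ratio of a positive = 0.67/0.03 = 67/3.
Target posterior odds = 0.999/0.001 = 999.
Require (67/3)ⁿ ≥ 999 ÷ (1/49) = 48951.
(67/3)³ = 300763/27 falls short of 48951 but (67/3)⁴ = 20151121/81 reaches it, so n = 4.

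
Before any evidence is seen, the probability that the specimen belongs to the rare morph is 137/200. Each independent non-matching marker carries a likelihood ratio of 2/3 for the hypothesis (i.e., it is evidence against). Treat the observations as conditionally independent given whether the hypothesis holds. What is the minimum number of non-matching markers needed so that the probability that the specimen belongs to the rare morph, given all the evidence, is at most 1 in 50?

12

Prior odds = 0.685/0.315 = 137/63.
Likelihood ratio per non-matching marker = 2/3.
Target posterior odds = 0.02/0.98 = 1/49.
Need (137/63) × (2/3)ⁿ ≤ 1/49, i.e. (2/3)ⁿ ≤ 9/959.
(2/3)¹¹ = 2048/177147 is still above 9/959 but (2/3)¹² = 4096/531441 is at or below it, so n = 12.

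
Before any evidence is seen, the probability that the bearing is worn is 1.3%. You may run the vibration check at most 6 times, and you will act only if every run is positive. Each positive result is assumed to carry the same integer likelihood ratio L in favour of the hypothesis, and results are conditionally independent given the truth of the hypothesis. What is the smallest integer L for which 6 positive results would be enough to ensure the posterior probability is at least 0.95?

Prior odds = 0.013/0.987 = 13/987.
Target odds = 0.95/0.05 = 19.
Need L⁶ ≥ 19 ÷ (13/987) = 18753/13.
3⁶ = 729 < 18753/13 ≤ 4096 = 4⁶, so L = 4.

4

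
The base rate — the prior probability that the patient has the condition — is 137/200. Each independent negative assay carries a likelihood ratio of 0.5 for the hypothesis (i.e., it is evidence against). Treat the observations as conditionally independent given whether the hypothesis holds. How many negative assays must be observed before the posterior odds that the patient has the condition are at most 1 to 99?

Prior odds = 0.685/0.315 = 137/63.
Likelihood ratio per negative assay = 0.5.
Target odds = 1/99.
Need (137/63) × 0.5ⁿ ≤ 1/99, i.e. 0.5ⁿ ≤ 7/1507.
0.5⁷ = 0.0078125 is still above 7/1507 but 0.5⁸ = 0.00390625 is at or below it, so n = 8.

8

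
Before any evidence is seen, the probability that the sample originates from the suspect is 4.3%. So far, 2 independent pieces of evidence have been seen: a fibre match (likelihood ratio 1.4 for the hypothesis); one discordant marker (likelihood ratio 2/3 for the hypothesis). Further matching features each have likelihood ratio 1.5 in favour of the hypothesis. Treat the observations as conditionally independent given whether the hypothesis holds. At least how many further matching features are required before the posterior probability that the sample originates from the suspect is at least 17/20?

Prior odds = 0.043/0.957 = 43/957.
Combined Bayes factor of the evidence already in hand = 1.4 × (2/3) = 14/15.
Odds after that evidence = (43/957) × 14/15 = 602/14355.
Target odds = 0.85/0.15 = 17/3.
Need 1.5ⁿ ≥ 17/3 ÷ (602/14355) = 81345/602.
1.5¹² = 531441/4096 falls short of 81345/602 but 1.5¹³ = 1594323/8192 reaches it, so n = 13.

13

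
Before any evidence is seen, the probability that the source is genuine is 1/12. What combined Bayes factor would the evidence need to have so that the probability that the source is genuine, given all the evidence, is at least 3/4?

Prior odds = (1/12)/(11/12) = 1/11.
Target odds = 0.75/0.25 = 3.
Required Bayes factor = 3 ÷ (1/11) = 33.

33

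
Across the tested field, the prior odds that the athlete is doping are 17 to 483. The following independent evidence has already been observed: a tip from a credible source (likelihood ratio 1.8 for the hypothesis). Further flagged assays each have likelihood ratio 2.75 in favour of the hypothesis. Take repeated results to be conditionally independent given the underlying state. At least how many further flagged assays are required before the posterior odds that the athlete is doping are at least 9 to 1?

5

Prior odds = 17/483.
Bayes factor of the evidence already in hand = 1.8.
Odds after that evidence = (17/483) × 1.8 = 51/805.
Target odds = 9.
Need 2.75ⁿ ≥ 9 ÷ (51/805) = 2415/17.
2.75⁴ = 57.19140625 falls short of 2415/17 but 2.75⁵ = 161051/1024 reaches it, so n = 5.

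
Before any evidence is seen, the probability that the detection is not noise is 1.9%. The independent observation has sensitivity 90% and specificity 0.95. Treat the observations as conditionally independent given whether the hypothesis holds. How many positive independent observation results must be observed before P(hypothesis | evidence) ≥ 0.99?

3

Prior odds = 0.019/0.981 = 19/981.
False-positive rate = 1 − 0.95 = 0.05; likelihood ratio of a positive = 0.9/0.05 = 18.
Target posterior odds = 0.99/0.01 = 99.
Require 18ⁿ ≥ 99 ÷ (19/981) = 97119/19.
18² = 324 falls short of 97119/19 but 18³ = 5832 reaches it, so n = 3.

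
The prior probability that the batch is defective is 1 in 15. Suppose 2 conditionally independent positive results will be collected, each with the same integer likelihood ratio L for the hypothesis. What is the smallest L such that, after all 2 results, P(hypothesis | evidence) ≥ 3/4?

Prior odds = (1/15)/(14/15) = 1/14.
Target odds = 0.75/0.25 = 3.
Need L² ≥ 3 ÷ (1/14) = 42.
6² = 36 < 42 ≤ 49 = 7², so L = 7.

7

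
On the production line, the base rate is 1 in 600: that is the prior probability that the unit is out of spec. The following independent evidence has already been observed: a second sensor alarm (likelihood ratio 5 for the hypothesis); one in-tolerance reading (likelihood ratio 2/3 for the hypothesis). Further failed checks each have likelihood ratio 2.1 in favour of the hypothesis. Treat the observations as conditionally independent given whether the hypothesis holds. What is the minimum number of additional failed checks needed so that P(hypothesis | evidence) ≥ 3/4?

9

Prior odds = (1/600)/(599/600) = 1/599.
Combined Bayes factor of the evidence already in hand = 5 × (2/3) = 10/3.
Odds after that evidence = (1/599) × 10/3 = 10/1797.
Target odds = 0.75/0.25 = 3.
Need 2.1ⁿ ≥ 3 ÷ (10/1797) = 539.1.
2.1⁸ ≈378.229 falls short of 539.1 but 2.1⁹ ≈794.28 reaches it, so n = 9.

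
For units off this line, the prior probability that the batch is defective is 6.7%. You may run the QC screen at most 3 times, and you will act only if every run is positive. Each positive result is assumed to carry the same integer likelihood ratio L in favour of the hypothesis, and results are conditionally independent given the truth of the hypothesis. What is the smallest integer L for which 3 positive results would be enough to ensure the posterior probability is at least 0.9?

Prior odds = 0.067/0.933 = 67/933.
Target odds = 0.9/0.1 = 9.
Need L³ ≥ 9 ÷ (67/933) = 8397/67.
5³ = 125 < 8397/67 ≤ 216 = 6³, so L = 6.

6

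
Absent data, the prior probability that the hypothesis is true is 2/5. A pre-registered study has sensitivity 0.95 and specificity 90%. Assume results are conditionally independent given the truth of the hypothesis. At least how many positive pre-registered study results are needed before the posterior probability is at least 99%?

3

Prior odds: 0.4 ÷ 0.6 = 2/3.
False-positive rate = 1 − 0.9 = 0.1; likelihood ratio of a positive = 0.95/0.1 = 9.5.
Target odds: 0.99 ÷ 0.01 = 99.
Need (2/3) × 9.5ⁿ ≥ 99, i.e. 9.5ⁿ ≥ 148.5.
9.5² = 90.25 falls short of 148.5 but 9.5³ = 857.375 reaches it, so n = 3.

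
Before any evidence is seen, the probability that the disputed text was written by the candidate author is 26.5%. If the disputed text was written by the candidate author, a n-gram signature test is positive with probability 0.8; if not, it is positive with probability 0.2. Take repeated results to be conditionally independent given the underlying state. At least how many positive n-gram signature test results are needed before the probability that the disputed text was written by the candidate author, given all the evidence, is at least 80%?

Prior odds = 0.265/0.735 = 53/147.
Likelihood ratio of a positive = 0.8/0.2 = 4.
Target odds: 0.8 ÷ 0.2 = 4.
Need (53/147) × 4ⁿ ≥ 4, i.e. 4ⁿ ≥ 588/53.
4¹ = 4 falls short of 588/53 but 4² = 16 reaches it, so n = 2.

2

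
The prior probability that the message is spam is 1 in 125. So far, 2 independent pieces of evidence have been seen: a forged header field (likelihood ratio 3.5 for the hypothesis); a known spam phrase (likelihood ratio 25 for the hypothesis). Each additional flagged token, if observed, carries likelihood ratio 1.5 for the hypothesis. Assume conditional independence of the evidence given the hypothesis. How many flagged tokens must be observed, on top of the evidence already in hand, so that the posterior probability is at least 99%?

Prior odds = 0.008/0.992 = 1/124.
Combined Bayes factor of the evidence already in hand = 3.5 × 25 = 87.5.
Odds after that evidence = (1/124) × 87.5 = 175/248.
Target odds = 0.99/0.01 = 99.
Need 1.5ⁿ ≥ 99 ÷ (175/248) = 24552/175.
1.5¹² = 531441/4096 falls short of 24552/175 but 1.5¹³ = 1594323/8192 reaches it, so n = 13.

13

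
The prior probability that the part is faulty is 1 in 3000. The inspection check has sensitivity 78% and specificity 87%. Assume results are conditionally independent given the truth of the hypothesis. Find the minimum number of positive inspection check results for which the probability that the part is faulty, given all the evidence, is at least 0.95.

7

Prior odds = (1/3000)/(2999/3000) = 1/2999.
False-positive rate = 1 − 0.87 = 0.13; likelihood ratio of a positive = 0.78/0.13 = 6.
Target odds: 0.95 ÷ 0.05 = 19.
Require 6ⁿ ≥ 19 ÷ (1/2999) = 56981.
6⁶ = 46656 falls short of 56981 but 6⁷ = 279936 reaches it, so n = 7.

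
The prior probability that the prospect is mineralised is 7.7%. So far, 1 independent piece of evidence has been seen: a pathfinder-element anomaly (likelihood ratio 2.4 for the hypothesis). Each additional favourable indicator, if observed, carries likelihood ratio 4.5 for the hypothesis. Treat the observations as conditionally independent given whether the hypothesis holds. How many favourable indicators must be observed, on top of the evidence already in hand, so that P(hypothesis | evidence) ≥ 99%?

5

Prior odds = 0.077/0.923 = 77/923.
Bayes factor of the evidence already in hand = 2.4.
Odds after that evidence = (77/923) × 2.4 = 924/4615.
Target odds = 0.99/0.01 = 99.
Need 4.5ⁿ ≥ 99 ÷ (924/4615) = 13845/28.
4.5⁴ = 410.0625 falls short of 13845/28 but 4.5⁵ = 1845.28125 reaches it, so n = 5.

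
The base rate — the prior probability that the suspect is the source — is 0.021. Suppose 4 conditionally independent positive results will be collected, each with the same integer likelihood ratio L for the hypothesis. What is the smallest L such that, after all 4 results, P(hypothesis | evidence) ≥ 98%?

7

Prior odds = 0.021/0.979 = 21/979.
Target odds = 0.98/0.02 = 49.
Need L⁴ ≥ 49 ÷ (21/979) = 6853/3.
6⁴ = 1296 < 6853/3 ≤ 2401 = 7⁴, so L = 7.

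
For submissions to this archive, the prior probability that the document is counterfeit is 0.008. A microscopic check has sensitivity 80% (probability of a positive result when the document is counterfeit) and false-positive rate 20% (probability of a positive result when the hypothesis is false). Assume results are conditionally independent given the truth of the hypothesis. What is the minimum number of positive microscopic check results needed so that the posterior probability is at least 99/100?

7

Prior odds = 0.008/0.992 = 1/124.
Likelihood ratio of a positive result = 0.8/0.2 = 4.
Target odds: 0.99 ÷ 0.01 = 99.
Need (1/124) × 4ⁿ ≥ 99, i.e. 4ⁿ ≥ 12276.
4⁶ = 4096 falls short of 12276 but 4⁷ = 16384 reaches it, so n = 7.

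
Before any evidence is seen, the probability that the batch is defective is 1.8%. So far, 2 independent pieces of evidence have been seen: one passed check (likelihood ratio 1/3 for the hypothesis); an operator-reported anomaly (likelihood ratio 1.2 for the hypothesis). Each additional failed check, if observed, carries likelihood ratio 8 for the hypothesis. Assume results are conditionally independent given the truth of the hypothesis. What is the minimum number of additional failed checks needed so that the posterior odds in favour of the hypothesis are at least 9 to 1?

Prior odds = 0.018/0.982 = 9/491.
Combined Bayes factor of the evidence already in hand = (1/3) × 1.2 = 0.4.
Odds after that evidence = (9/491) × 0.4 = 18/2455.
Target odds = 9.
Need 8ⁿ ≥ 9 ÷ (18/2455) = 1227.5.
8³ = 512 falls short of 1227.5 but 8⁴ = 4096 reaches it, so n = 4.

4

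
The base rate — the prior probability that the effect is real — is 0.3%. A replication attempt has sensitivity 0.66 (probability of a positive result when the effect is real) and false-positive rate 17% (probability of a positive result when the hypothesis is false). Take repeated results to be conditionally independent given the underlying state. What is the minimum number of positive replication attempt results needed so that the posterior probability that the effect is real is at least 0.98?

Prior odds: 0.003 ÷ 0.997 = 3/997.
Likelihood ratio of a positive result = 0.66/0.17 = 66/17.
Target posterior odds = 0.98/0.02 = 49.
Require (66/17)ⁿ ≥ 49 ÷ (3/997) = 48853/3.
(66/17)⁷ ≈13294.3 falls short of 48853/3 but (66/17)⁸ ≈51613.1 reaches it, so n = 8.

8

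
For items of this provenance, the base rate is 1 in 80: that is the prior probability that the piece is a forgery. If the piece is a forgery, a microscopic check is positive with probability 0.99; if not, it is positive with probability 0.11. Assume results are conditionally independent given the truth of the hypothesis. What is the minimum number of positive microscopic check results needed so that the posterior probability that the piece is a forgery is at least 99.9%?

6

Prior odds: 0.0125 ÷ 0.9875 = 1/79.
Likelihood ratio of a positive = 0.99/0.11 = 9.
Target posterior odds = 0.999/0.001 = 999.
Require 9ⁿ ≥ 999 ÷ (1/79) = 78921.
9⁵ = 59049 falls short of 78921 but 9⁶ = 531441 reaches it, so n = 6.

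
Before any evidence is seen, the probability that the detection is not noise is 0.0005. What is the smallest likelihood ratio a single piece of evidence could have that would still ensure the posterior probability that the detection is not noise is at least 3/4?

Prior odds = 0.0005/0.9995 = 1/1999.
Target odds = 0.75/0.25 = 3.
Required Bayes factor = 3 ÷ (1/1999) = 5997.

5997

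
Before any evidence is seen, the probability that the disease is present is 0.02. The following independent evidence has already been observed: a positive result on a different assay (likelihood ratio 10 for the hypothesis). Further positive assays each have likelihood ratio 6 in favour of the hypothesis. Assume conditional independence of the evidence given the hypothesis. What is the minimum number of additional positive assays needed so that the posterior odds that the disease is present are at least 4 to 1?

2

Prior odds = 0.02/0.98 = 1/49.
Bayes factor of the evidence already in hand = 10.
Odds after that evidence = (1/49) × 10 = 10/49.
Target odds = 4.
Need 6ⁿ ≥ 4 ÷ (10/49) = 19.6.
6¹ = 6 falls short of 19.6 but 6² = 36 reaches it, so n = 2.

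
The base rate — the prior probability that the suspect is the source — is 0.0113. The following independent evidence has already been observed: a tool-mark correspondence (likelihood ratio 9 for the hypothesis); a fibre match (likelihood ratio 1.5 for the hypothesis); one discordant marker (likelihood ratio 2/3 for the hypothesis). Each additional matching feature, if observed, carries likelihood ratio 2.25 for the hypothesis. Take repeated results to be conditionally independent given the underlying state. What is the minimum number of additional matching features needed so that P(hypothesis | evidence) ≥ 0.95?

7

Prior odds = 0.0113/0.9887 = 113/9887.
Combined Bayes factor of the evidence already in hand = 9 × 1.5 × (2/3) = 9.
Odds after that evidence = (113/9887) × 9 = 1017/9887.
Target odds = 0.95/0.05 = 19.
Need 2.25ⁿ ≥ 19 ÷ (1017/9887) = 187853/1017.
2.25⁶ = 531441/4096 falls short of 187853/1017 but 2.25⁷ = 4782969/16384 reaches it, so n = 7.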